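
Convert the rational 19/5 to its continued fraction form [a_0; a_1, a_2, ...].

Run the Euclidean algorithm on 19 and 5; the successive quotients are the partial quotients a_0, a_1, ... (each step inverts the fractional part left over by the previous one):
  19 = 3*5 + 4, so a_0 = 3.
  5 = 1*4 + 1, so a_1 = 1.
  4 = 4*1 + 0, so a_2 = 4.
The remainder reaches 0 after 3 divisions, so the expansion has 3 partial quotients, read off in order.

[3; 1, 4]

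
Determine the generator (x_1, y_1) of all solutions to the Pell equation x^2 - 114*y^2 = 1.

First expand sqrt(114) as a continued fraction. With x_i = (sqrt(114) + m_i)/d_i and (m_0, d_0) = (0, 1): a_0 = floor(sqrt(114)) = 10, since 10^2 = 100 <= 114 < 121 = 11^2.
Iterate m_{i+1} = d_i*a_i - m_i, d_{i+1} = (114 - m_{i+1}^2)/d_i, a_{i+1} = floor((a_0 + m_{i+1})/d_{i+1}):
  m_1 = 1*10 - 0 = 10, d_1 = (114 - 10^2)/1 = 14/1 = 14, a_1 = floor((10 + 10)/14) = 1.
  m_2 = 14*1 - 10 = 4, d_2 = (114 - 4^2)/14 = 98/14 = 7, a_2 = floor((10 + 4)/7) = 2.
  m_3 = 7*2 - 4 = 10, d_3 = (114 - 10^2)/7 = 14/7 = 2, a_3 = floor((10 + 10)/2) = 10.
  m_4 = 2*10 - 10 = 10, d_4 = (114 - 10^2)/2 = 14/2 = 7, a_4 = floor((10 + 10)/7) = 2.
  m_5 = 7*2 - 10 = 4, d_5 = (114 - 4^2)/7 = 98/7 = 14, a_5 = floor((10 + 4)/14) = 1.
  m_6 = 14*1 - 4 = 10, d_6 = (114 - 10^2)/14 = 14/14 = 1, a_6 = floor((10 + 10)/1) = 20.
  m_7 = 1*20 - 10 = 10, d_7 = (114 - 10^2)/1 = 14/1 = 14: (m_7, d_7) = (m_1, d_1) = (10, 14), so from here the quotients repeat a_1, ..., a_6; the period length is 6.
So sqrt(114) = [10; (1, 2, 10, 2, 1, 20)] with period length k = 6.
k is even, so the fundamental solution of x^2 - 114y^2 = 1 is (p_{k-1}, q_{k-1}) = (p_5, q_5); compute convergents through index 5.
Convergents (p_i = a_i*p_{i-1} + p_{i-2}, q_i = a_i*q_{i-1} + q_{i-2} with p_{-2}=0, p_{-1}=1, q_{-2}=1, q_{-1}=0):
  i=0: a_0=10, p_0 = 10*1 + 0 = 10, q_0 = 10*0 + 1 = 1.
  i=1: a_1=1, p_1 = 1*10 + 1 = 11, q_1 = 1*1 + 0 = 1.
  i=2: a_2=2, p_2 = 2*11 + 10 = 32, q_2 = 2*1 + 1 = 3.
  i=3: a_3=10, p_3 = 10*32 + 11 = 331, q_3 = 10*3 + 1 = 31.
  i=4: a_4=2, p_4 = 2*331 + 32 = 694, q_4 = 2*31 + 3 = 65.
  i=5: a_5=1, p_5 = 1*694 + 331 = 1025, q_5 = 1*65 + 31 = 96.
Check: 1025^2 - 114*96^2 = 1050625 - 1050624 = 1, so (x, y) = (1025, 96) solves the equation, and by the theorem it is the least positive solution.

(x, y) = (1025, 96)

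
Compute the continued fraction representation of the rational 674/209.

[3; 4, 2, 4, 5]

Run the Euclidean algorithm on 674 and 209; the successive quotients are the partial quotients a_0, a_1, ... (each step inverts the fractional part left over by the previous one):
  674 = 3*209 + 47, so a_0 = 3.
  209 = 4*47 + 21, so a_1 = 4.
  47 = 2*21 + 5, so a_2 = 2.
  21 = 4*5 + 1, so a_3 = 4.
  5 = 5*1 + 0, so a_4 = 5.
The remainder reaches 0 after 5 divisions, so the expansion has 5 partial quotients, read off in order.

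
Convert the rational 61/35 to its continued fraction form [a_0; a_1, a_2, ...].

Run the Euclidean algorithm on 61 and 35; the successive quotients are the partial quotients a_0, a_1, ... (each step inverts the fractional part left over by the previous one):
  61 = 1*35 + 26, so a_0 = 1.
  35 = 1*26 + 9, so a_1 = 1.
  26 = 2*9 + 8, so a_2 = 2.
  9 = 1*8 + 1, so a_3 = 1.
  8 = 8*1 + 0, so a_4 = 8.
The remainder reaches 0 after 5 divisions, so the expansion has 5 partial quotients, read off in order.

[1; 1, 2, 1, 8]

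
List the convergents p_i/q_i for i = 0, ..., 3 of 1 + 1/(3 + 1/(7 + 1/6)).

Using the convergent recurrence p_i = a_i*p_{i-1} + p_{i-2}, q_i = a_i*q_{i-1} + q_{i-2} with p_{-2}=0, p_{-1}=1, q_{-2}=1, q_{-1}=0:
  i=0: a_0=1, p_0 = 1*1 + 0 = 1, q_0 = 1*0 + 1 = 1.
  i=1: a_1=3, p_1 = 3*1 + 1 = 4, q_1 = 3*1 + 0 = 3.
  i=2: a_2=7, p_2 = 7*4 + 1 = 29, q_2 = 7*3 + 1 = 22.
  i=3: a_3=6, p_3 = 6*29 + 4 = 178, q_3 = 6*22 + 3 = 135.

1/1, 4/3, 29/22, 178/135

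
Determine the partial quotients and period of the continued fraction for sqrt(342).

Write x_i = (sqrt(342) + m_i)/d_i with (m_0, d_0) = (0, 1). a_0 = floor(sqrt(342)) = 18, since 18^2 = 324 <= 342 < 361 = 19^2.
Iterate m_{i+1} = d_i*a_i - m_i, d_{i+1} = (342 - m_{i+1}^2)/d_i, a_{i+1} = floor((a_0 + m_{i+1})/d_{i+1}):
  m_1 = 1*18 - 0 = 18, d_1 = (342 - 18^2)/1 = 18/1 = 18, a_1 = floor((18 + 18)/18) = 2.
  m_2 = 18*2 - 18 = 18, d_2 = (342 - 18^2)/18 = 18/18 = 1, a_2 = floor((18 + 18)/1) = 36.
  m_3 = 1*36 - 18 = 18, d_3 = (342 - 18^2)/1 = 18/1 = 18: (m_3, d_3) = (m_1, d_1) = (18, 18), so from here the quotients repeat a_1, a_2; the period length is 2.
Hence the expansion of sqrt(342) is a_0 = 18 followed by the repeating block 2, 36 (period 2).

[18; (2, 36)]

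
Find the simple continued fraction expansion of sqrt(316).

[17; (1, 3, 2, 8, 2, 3, 1, 34)]

Write x_i = (sqrt(316) + m_i)/d_i with (m_0, d_0) = (0, 1). a_0 = floor(sqrt(316)) = 17, since 17^2 = 289 <= 316 < 324 = 18^2.
Iterate m_{i+1} = d_i*a_i - m_i, d_{i+1} = (316 - m_{i+1}^2)/d_i, a_{i+1} = floor((a_0 + m_{i+1})/d_{i+1}):
  m_1 = 1*17 - 0 = 17, d_1 = (316 - 17^2)/1 = 27/1 = 27, a_1 = floor((17 + 17)/27) = 1.
  m_2 = 27*1 - 17 = 10, d_2 = (316 - 10^2)/27 = 216/27 = 8, a_2 = floor((17 + 10)/8) = 3.
  m_3 = 8*3 - 10 = 14, d_3 = (316 - 14^2)/8 = 120/8 = 15, a_3 = floor((17 + 14)/15) = 2.
  m_4 = 15*2 - 14 = 16, d_4 = (316 - 16^2)/15 = 60/15 = 4, a_4 = floor((17 + 16)/4) = 8.
  m_5 = 4*8 - 16 = 16, d_5 = (316 - 16^2)/4 = 60/4 = 15, a_5 = floor((17 + 16)/15) = 2.
  m_6 = 15*2 - 16 = 14, d_6 = (316 - 14^2)/15 = 120/15 = 8, a_6 = floor((17 + 14)/8) = 3.
  m_7 = 8*3 - 14 = 10, d_7 = (316 - 10^2)/8 = 216/8 = 27, a_7 = floor((17 + 10)/27) = 1.
  m_8 = 27*1 - 10 = 17, d_8 = (316 - 17^2)/27 = 27/27 = 1, a_8 = floor((17 + 17)/1) = 34.
  m_9 = 1*34 - 17 = 17, d_9 = (316 - 17^2)/1 = 27/1 = 27: (m_9, d_9) = (m_1, d_1) = (17, 27), so from here the quotients repeat a_1, ..., a_8; the period length is 8.
Hence the expansion of sqrt(316) is a_0 = 17 followed by the repeating block 1, 3, 2, 8, 2, 3, 1, 34 (period 8).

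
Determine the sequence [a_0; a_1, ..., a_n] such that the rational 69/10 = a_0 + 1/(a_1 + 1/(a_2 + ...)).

[6; 1, 9]

Run the Euclidean algorithm on 69 and 10; the successive quotients are the partial quotients a_0, a_1, ... (each step inverts the fractional part left over by the previous one):
  69 = 6*10 + 9, so a_0 = 6.
  10 = 1*9 + 1, so a_1 = 1.
  9 = 9*1 + 0, so a_2 = 9.
The remainder reaches 0 after 3 divisions, so the expansion has 3 partial quotients, read off in order.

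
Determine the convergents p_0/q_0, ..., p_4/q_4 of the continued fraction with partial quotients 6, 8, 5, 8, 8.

6/1, 49/8, 251/41, 2057/336, 16707/2729

Using the convergent recurrence p_i = a_i*p_{i-1} + p_{i-2}, q_i = a_i*q_{i-1} + q_{i-2} with p_{-2}=0, p_{-1}=1, q_{-2}=1, q_{-1}=0:
  i=0: a_0=6, p_0 = 6*1 + 0 = 6, q_0 = 6*0 + 1 = 1.
  i=1: a_1=8, p_1 = 8*6 + 1 = 49, q_1 = 8*1 + 0 = 8.
  i=2: a_2=5, p_2 = 5*49 + 6 = 251, q_2 = 5*8 + 1 = 41.
  i=3: a_3=8, p_3 = 8*251 + 49 = 2057, q_3 = 8*41 + 8 = 336.
  i=4: a_4=8, p_4 = 8*2057 + 251 = 16707, q_4 = 8*336 + 41 = 2729.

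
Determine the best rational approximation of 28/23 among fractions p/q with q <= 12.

11/9

Expand x = 28/23 as a continued fraction with the Euclidean algorithm:
  28 = 1*23 + 5, so a_0 = 1.
  23 = 4*5 + 3, so a_1 = 4.
  5 = 1*3 + 2, so a_2 = 1.
  3 = 1*2 + 1, so a_3 = 1.
  2 = 2*1 + 0, so a_4 = 2.
so x = [1; 4, 1, 1, 2].
Convergents (p_i = a_i*p_{i-1} + p_{i-2}, q_i = a_i*q_{i-1} + q_{i-2} with p_{-2}=0, p_{-1}=1, q_{-2}=1, q_{-1}=0), until the denominator exceeds 12:
  i=0: a_0=1, p_0 = 1*1 + 0 = 1, q_0 = 1*0 + 1 = 1.
  i=1: a_1=4, p_1 = 4*1 + 1 = 5, q_1 = 4*1 + 0 = 4.
  i=2: a_2=1, p_2 = 1*5 + 1 = 6, q_2 = 1*4 + 1 = 5.
  i=3: a_3=1, p_3 = 1*6 + 5 = 11, q_3 = 1*5 + 4 = 9.
  i=4: a_4=2, p_4 = 2*11 + 6 = 28, q_4 = 2*9 + 5 = 23.
q_4 = 23 > 12, so the last convergent with denominator <= 12 is p_3/q_3 = 11/9.
The closest fraction with denominator <= 12 is either p_3/q_3 or the intermediate fraction (k*p_3 + p_2)/(k*q_3 + q_2) with the largest k >= 1 whose denominator stays <= 12; these approach x as k grows, and every other convergent or intermediate fraction in range is farther away.
Largest k: floor((12 - q_2)/q_3) = floor((12 - 5)/9) = 0.
Since k = 0, no intermediate fraction beyond p_3/q_3 has denominator <= 12, so the convergent 11/9 is the closest (its error is |28*9 - 11*23|/(23*9) = 1/207).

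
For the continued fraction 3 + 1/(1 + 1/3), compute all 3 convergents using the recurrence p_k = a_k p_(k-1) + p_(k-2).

Using the convergent recurrence p_i = a_i*p_{i-1} + p_{i-2}, q_i = a_i*q_{i-1} + q_{i-2} with p_{-2}=0, p_{-1}=1, q_{-2}=1, q_{-1}=0:
  i=0: a_0=3, p_0 = 3*1 + 0 = 3, q_0 = 3*0 + 1 = 1.
  i=1: a_1=1, p_1 = 1*3 + 1 = 4, q_1 = 1*1 + 0 = 1.
  i=2: a_2=3, p_2 = 3*4 + 3 = 15, q_2 = 3*1 + 1 = 4.

3/1, 4/1, 15/4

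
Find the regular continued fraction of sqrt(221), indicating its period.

[14; (1, 6, 2, 6, 1, 28)]

Write x_i = (sqrt(221) + m_i)/d_i with (m_0, d_0) = (0, 1). a_0 = floor(sqrt(221)) = 14, since 14^2 = 196 <= 221 < 225 = 15^2.
Iterate m_{i+1} = d_i*a_i - m_i, d_{i+1} = (221 - m_{i+1}^2)/d_i, a_{i+1} = floor((a_0 + m_{i+1})/d_{i+1}):
  m_1 = 1*14 - 0 = 14, d_1 = (221 - 14^2)/1 = 25/1 = 25, a_1 = floor((14 + 14)/25) = 1.
  m_2 = 25*1 - 14 = 11, d_2 = (221 - 11^2)/25 = 100/25 = 4, a_2 = floor((14 + 11)/4) = 6.
  m_3 = 4*6 - 11 = 13, d_3 = (221 - 13^2)/4 = 52/4 = 13, a_3 = floor((14 + 13)/13) = 2.
  m_4 = 13*2 - 13 = 13, d_4 = (221 - 13^2)/13 = 52/13 = 4, a_4 = floor((14 + 13)/4) = 6.
  m_5 = 4*6 - 13 = 11, d_5 = (221 - 11^2)/4 = 100/4 = 25, a_5 = floor((14 + 11)/25) = 1.
  m_6 = 25*1 - 11 = 14, d_6 = (221 - 14^2)/25 = 25/25 = 1, a_6 = floor((14 + 14)/1) = 28.
  m_7 = 1*28 - 14 = 14, d_7 = (221 - 14^2)/1 = 25/1 = 25: (m_7, d_7) = (m_1, d_1) = (14, 25), so from here the quotients repeat a_1, ..., a_6; the period length is 6.
Hence the expansion of sqrt(221) is a_0 = 14 followed by the repeating block 1, 6, 2, 6, 1, 28 (period 6).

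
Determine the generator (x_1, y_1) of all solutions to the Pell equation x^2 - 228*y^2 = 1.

(x, y) = (151, 10)

First expand sqrt(228) as a continued fraction. With x_i = (sqrt(228) + m_i)/d_i and (m_0, d_0) = (0, 1): a_0 = floor(sqrt(228)) = 15, since 15^2 = 225 <= 228 < 256 = 16^2.
Iterate m_{i+1} = d_i*a_i - m_i, d_{i+1} = (228 - m_{i+1}^2)/d_i, a_{i+1} = floor((a_0 + m_{i+1})/d_{i+1}):
  m_1 = 1*15 - 0 = 15, d_1 = (228 - 15^2)/1 = 3/1 = 3, a_1 = floor((15 + 15)/3) = 10.
  m_2 = 3*10 - 15 = 15, d_2 = (228 - 15^2)/3 = 3/3 = 1, a_2 = floor((15 + 15)/1) = 30.
  m_3 = 1*30 - 15 = 15, d_3 = (228 - 15^2)/1 = 3/1 = 3: (m_3, d_3) = (m_1, d_1) = (15, 3), so from here the quotients repeat a_1, a_2; the period length is 2.
So sqrt(228) = [15; (10, 30)] with period length k = 2.
k is even, so the fundamental solution of x^2 - 228y^2 = 1 is (p_{k-1}, q_{k-1}) = (p_1, q_1); compute convergents through index 1.
Convergents (p_i = a_i*p_{i-1} + p_{i-2}, q_i = a_i*q_{i-1} + q_{i-2} with p_{-2}=0, p_{-1}=1, q_{-2}=1, q_{-1}=0):
  i=0: a_0=15, p_0 = 15*1 + 0 = 15, q_0 = 15*0 + 1 = 1.
  i=1: a_1=10, p_1 = 10*15 + 1 = 151, q_1 = 10*1 + 0 = 10.
Check: 151^2 - 228*10^2 = 22801 - 22800 = 1, so (x, y) = (151, 10) solves the equation, and by the theorem it is the least positive solution.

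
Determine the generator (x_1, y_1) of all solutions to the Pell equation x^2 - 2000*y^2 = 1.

(x, y) = (930249, 20801)

First expand sqrt(2000) as a continued fraction. With x_i = (sqrt(2000) + m_i)/d_i and (m_0, d_0) = (0, 1): a_0 = floor(sqrt(2000)) = 44, since 44^2 = 1936 <= 2000 < 2025 = 45^2.
Iterate m_{i+1} = d_i*a_i - m_i, d_{i+1} = (2000 - m_{i+1}^2)/d_i, a_{i+1} = floor((a_0 + m_{i+1})/d_{i+1}):
  m_1 = 1*44 - 0 = 44, d_1 = (2000 - 44^2)/1 = 64/1 = 64, a_1 = floor((44 + 44)/64) = 1.
  m_2 = 64*1 - 44 = 20, d_2 = (2000 - 20^2)/64 = 1600/64 = 25, a_2 = floor((44 + 20)/25) = 2.
  m_3 = 25*2 - 20 = 30, d_3 = (2000 - 30^2)/25 = 1100/25 = 44, a_3 = floor((44 + 30)/44) = 1.
  m_4 = 44*1 - 30 = 14, d_4 = (2000 - 14^2)/44 = 1804/44 = 41, a_4 = floor((44 + 14)/41) = 1.
  m_5 = 41*1 - 14 = 27, d_5 = (2000 - 27^2)/41 = 1271/41 = 31, a_5 = floor((44 + 27)/31) = 2.
  m_6 = 31*2 - 27 = 35, d_6 = (2000 - 35^2)/31 = 775/31 = 25, a_6 = floor((44 + 35)/25) = 3.
  m_7 = 25*3 - 35 = 40, d_7 = (2000 - 40^2)/25 = 400/25 = 16, a_7 = floor((44 + 40)/16) = 5.
  m_8 = 16*5 - 40 = 40, d_8 = (2000 - 40^2)/16 = 400/16 = 25, a_8 = floor((44 + 40)/25) = 3.
  m_9 = 25*3 - 40 = 35, d_9 = (2000 - 35^2)/25 = 775/25 = 31, a_9 = floor((44 + 35)/31) = 2.
  m_10 = 31*2 - 35 = 27, d_10 = (2000 - 27^2)/31 = 1271/31 = 41, a_10 = floor((44 + 27)/41) = 1.
  m_11 = 41*1 - 27 = 14, d_11 = (2000 - 14^2)/41 = 1804/41 = 44, a_11 = floor((44 + 14)/44) = 1.
  m_12 = 44*1 - 14 = 30, d_12 = (2000 - 30^2)/44 = 1100/44 = 25, a_12 = floor((44 + 30)/25) = 2.
  m_13 = 25*2 - 30 = 20, d_13 = (2000 - 20^2)/25 = 1600/25 = 64, a_13 = floor((44 + 20)/64) = 1.
  m_14 = 64*1 - 20 = 44, d_14 = (2000 - 44^2)/64 = 64/64 = 1, a_14 = floor((44 + 44)/1) = 88.
  m_15 = 1*88 - 44 = 44, d_15 = (2000 - 44^2)/1 = 64/1 = 64: (m_15, d_15) = (m_1, d_1) = (44, 64), so from here the quotients repeat a_1, ..., a_14; the period length is 14.
So sqrt(2000) = [44; (1, 2, 1, 1, 2, 3, 5, 3, 2, 1, 1, 2, 1, 88)] with period length k = 14.
k is even, so the fundamental solution of x^2 - 2000y^2 = 1 is (p_{k-1}, q_{k-1}) = (p_13, q_13); compute convergents through index 13.
Convergents (p_i = a_i*p_{i-1} + p_{i-2}, q_i = a_i*q_{i-1} + q_{i-2} with p_{-2}=0, p_{-1}=1, q_{-2}=1, q_{-1}=0):
  i=0: a_0=44, p_0 = 44*1 + 0 = 44, q_0 = 44*0 + 1 = 1.
  i=1: a_1=1, p_1 = 1*44 + 1 = 45, q_1 = 1*1 + 0 = 1.
  i=2: a_2=2, p_2 = 2*45 + 44 = 134, q_2 = 2*1 + 1 = 3.
  i=3: a_3=1, p_3 = 1*134 + 45 = 179, q_3 = 1*3 + 1 = 4.
  i=4: a_4=1, p_4 = 1*179 + 134 = 313, q_4 = 1*4 + 3 = 7.
  i=5: a_5=2, p_5 = 2*313 + 179 = 805, q_5 = 2*7 + 4 = 18.
  i=6: a_6=3, p_6 = 3*805 + 313 = 2728, q_6 = 3*18 + 7 = 61.
  i=7: a_7=5, p_7 = 5*2728 + 805 = 14445, q_7 = 5*61 + 18 = 323.
  i=8: a_8=3, p_8 = 3*14445 + 2728 = 46063, q_8 = 3*323 + 61 = 1030.
  i=9: a_9=2, p_9 = 2*46063 + 14445 = 106571, q_9 = 2*1030 + 323 = 2383.
  i=10: a_10=1, p_10 = 1*106571 + 46063 = 152634, q_10 = 1*2383 + 1030 = 3413.
  i=11: a_11=1, p_11 = 1*152634 + 106571 = 259205, q_11 = 1*3413 + 2383 = 5796.
  i=12: a_12=2, p_12 = 2*259205 + 152634 = 671044, q_12 = 2*5796 + 3413 = 15005.
  i=13: a_13=1, p_13 = 1*671044 + 259205 = 930249, q_13 = 1*15005 + 5796 = 20801.
Check: 930249^2 - 2000*20801^2 = 865363202001 - 865363202000 = 1, so (x, y) = (930249, 20801) solves the equation, and by the theorem it is the least positive solution.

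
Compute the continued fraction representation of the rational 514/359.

[1; 2, 3, 6, 8]

Run the Euclidean algorithm on 514 and 359; the successive quotients are the partial quotients a_0, a_1, ... (each step inverts the fractional part left over by the previous one):
  514 = 1*359 + 155, so a_0 = 1.
  359 = 2*155 + 49, so a_1 = 2.
  155 = 3*49 + 8, so a_2 = 3.
  49 = 6*8 + 1, so a_3 = 6.
  8 = 8*1 + 0, so a_4 = 8.
The remainder reaches 0 after 5 divisions, so the expansion has 5 partial quotients, read off in order.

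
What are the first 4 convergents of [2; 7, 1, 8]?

2/1, 15/7, 17/8, 151/71

Using the convergent recurrence p_i = a_i*p_{i-1} + p_{i-2}, q_i = a_i*q_{i-1} + q_{i-2} with p_{-2}=0, p_{-1}=1, q_{-2}=1, q_{-1}=0:
  i=0: a_0=2, p_0 = 2*1 + 0 = 2, q_0 = 2*0 + 1 = 1.
  i=1: a_1=7, p_1 = 7*2 + 1 = 15, q_1 = 7*1 + 0 = 7.
  i=2: a_2=1, p_2 = 1*15 + 2 = 17, q_2 = 1*7 + 1 = 8.
  i=3: a_3=8, p_3 = 8*17 + 15 = 151, q_3 = 8*8 + 7 = 71.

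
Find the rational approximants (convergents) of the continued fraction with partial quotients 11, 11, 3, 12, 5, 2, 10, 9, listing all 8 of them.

Using the convergent recurrence p_i = a_i*p_{i-1} + p_{i-2}, q_i = a_i*q_{i-1} + q_{i-2} with p_{-2}=0, p_{-1}=1, q_{-2}=1, q_{-1}=0:
  i=0: a_0=11, p_0 = 11*1 + 0 = 11, q_0 = 11*0 + 1 = 1.
  i=1: a_1=11, p_1 = 11*11 + 1 = 122, q_1 = 11*1 + 0 = 11.
  i=2: a_2=3, p_2 = 3*122 + 11 = 377, q_2 = 3*11 + 1 = 34.
  i=3: a_3=12, p_3 = 12*377 + 122 = 4646, q_3 = 12*34 + 11 = 419.
  i=4: a_4=5, p_4 = 5*4646 + 377 = 23607, q_4 = 5*419 + 34 = 2129.
  i=5: a_5=2, p_5 = 2*23607 + 4646 = 51860, q_5 = 2*2129 + 419 = 4677.
  i=6: a_6=10, p_6 = 10*51860 + 23607 = 542207, q_6 = 10*4677 + 2129 = 48899.
  i=7: a_7=9, p_7 = 9*542207 + 51860 = 4931723, q_7 = 9*48899 + 4677 = 444768.

11/1, 122/11, 377/34, 4646/419, 23607/2129, 51860/4677, 542207/48899, 4931723/444768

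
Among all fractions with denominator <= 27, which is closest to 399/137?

Expand x = 399/137 as a continued fraction with the Euclidean algorithm:
  399 = 2*137 + 125, so a_0 = 2.
  137 = 1*125 + 12, so a_1 = 1.
  125 = 10*12 + 5, so a_2 = 10.
  12 = 2*5 + 2, so a_3 = 2.
  5 = 2*2 + 1, so a_4 = 2.
  2 = 2*1 + 0, so a_5 = 2.
so x = [2; 1, 10, 2, 2, 2].
Convergents (p_i = a_i*p_{i-1} + p_{i-2}, q_i = a_i*q_{i-1} + q_{i-2} with p_{-2}=0, p_{-1}=1, q_{-2}=1, q_{-1}=0), until the denominator exceeds 27:
  i=0: a_0=2, p_0 = 2*1 + 0 = 2, q_0 = 2*0 + 1 = 1.
  i=1: a_1=1, p_1 = 1*2 + 1 = 3, q_1 = 1*1 + 0 = 1.
  i=2: a_2=10, p_2 = 10*3 + 2 = 32, q_2 = 10*1 + 1 = 11.
  i=3: a_3=2, p_3 = 2*32 + 3 = 67, q_3 = 2*11 + 1 = 23.
  i=4: a_4=2, p_4 = 2*67 + 32 = 166, q_4 = 2*23 + 11 = 57.
q_4 = 57 > 27, so the last convergent with denominator <= 27 is p_3/q_3 = 67/23.
The closest fraction with denominator <= 27 is either p_3/q_3 or the intermediate fraction (k*p_3 + p_2)/(k*q_3 + q_2) with the largest k >= 1 whose denominator stays <= 27; these approach x as k grows, and every other convergent or intermediate fraction in range is farther away.
Largest k: floor((27 - q_2)/q_3) = floor((27 - 11)/23) = 0.
Since k = 0, no intermediate fraction beyond p_3/q_3 has denominator <= 27, so the convergent 67/23 is the closest (its error is |399*23 - 67*137|/(137*23) = 2/3151).

67/23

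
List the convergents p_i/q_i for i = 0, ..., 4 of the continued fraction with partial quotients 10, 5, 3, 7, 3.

10/1, 51/5, 163/16, 1192/117, 3739/367

Using the convergent recurrence p_i = a_i*p_{i-1} + p_{i-2}, q_i = a_i*q_{i-1} + q_{i-2} with p_{-2}=0, p_{-1}=1, q_{-2}=1, q_{-1}=0:
  i=0: a_0=10, p_0 = 10*1 + 0 = 10, q_0 = 10*0 + 1 = 1.
  i=1: a_1=5, p_1 = 5*10 + 1 = 51, q_1 = 5*1 + 0 = 5.
  i=2: a_2=3, p_2 = 3*51 + 10 = 163, q_2 = 3*5 + 1 = 16.
  i=3: a_3=7, p_3 = 7*163 + 51 = 1192, q_3 = 7*16 + 5 = 117.
  i=4: a_4=3, p_4 = 3*1192 + 163 = 3739, q_4 = 3*117 + 16 = 367.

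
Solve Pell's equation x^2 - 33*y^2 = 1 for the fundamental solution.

First expand sqrt(33) as a continued fraction. With x_i = (sqrt(33) + m_i)/d_i and (m_0, d_0) = (0, 1): a_0 = floor(sqrt(33)) = 5, since 5^2 = 25 <= 33 < 36 = 6^2.
Iterate m_{i+1} = d_i*a_i - m_i, d_{i+1} = (33 - m_{i+1}^2)/d_i, a_{i+1} = floor((a_0 + m_{i+1})/d_{i+1}):
  m_1 = 1*5 - 0 = 5, d_1 = (33 - 5^2)/1 = 8/1 = 8, a_1 = floor((5 + 5)/8) = 1.
  m_2 = 8*1 - 5 = 3, d_2 = (33 - 3^2)/8 = 24/8 = 3, a_2 = floor((5 + 3)/3) = 2.
  m_3 = 3*2 - 3 = 3, d_3 = (33 - 3^2)/3 = 24/3 = 8, a_3 = floor((5 + 3)/8) = 1.
  m_4 = 8*1 - 3 = 5, d_4 = (33 - 5^2)/8 = 8/8 = 1, a_4 = floor((5 + 5)/1) = 10.
  m_5 = 1*10 - 5 = 5, d_5 = (33 - 5^2)/1 = 8/1 = 8: (m_5, d_5) = (m_1, d_1) = (5, 8), so from here the quotients repeat a_1, ..., a_4; the period length is 4.
So sqrt(33) = [5; (1, 2, 1, 10)] with period length k = 4.
k is even, so the fundamental solution of x^2 - 33y^2 = 1 is (p_{k-1}, q_{k-1}) = (p_3, q_3); compute convergents through index 3.
Convergents (p_i = a_i*p_{i-1} + p_{i-2}, q_i = a_i*q_{i-1} + q_{i-2} with p_{-2}=0, p_{-1}=1, q_{-2}=1, q_{-1}=0):
  i=0: a_0=5, p_0 = 5*1 + 0 = 5, q_0 = 5*0 + 1 = 1.
  i=1: a_1=1, p_1 = 1*5 + 1 = 6, q_1 = 1*1 + 0 = 1.
  i=2: a_2=2, p_2 = 2*6 + 5 = 17, q_2 = 2*1 + 1 = 3.
  i=3: a_3=1, p_3 = 1*17 + 6 = 23, q_3 = 1*3 + 1 = 4.
Check: 23^2 - 33*4^2 = 529 - 528 = 1, so (x, y) = (23, 4) solves the equation, and by the theorem it is the least positive solution.

(x, y) = (23, 4)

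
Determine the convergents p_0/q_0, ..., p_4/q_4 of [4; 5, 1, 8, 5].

Using the convergent recurrence p_i = a_i*p_{i-1} + p_{i-2}, q_i = a_i*q_{i-1} + q_{i-2} with p_{-2}=0, p_{-1}=1, q_{-2}=1, q_{-1}=0:
  i=0: a_0=4, p_0 = 4*1 + 0 = 4, q_0 = 4*0 + 1 = 1.
  i=1: a_1=5, p_1 = 5*4 + 1 = 21, q_1 = 5*1 + 0 = 5.
  i=2: a_2=1, p_2 = 1*21 + 4 = 25, q_2 = 1*5 + 1 = 6.
  i=3: a_3=8, p_3 = 8*25 + 21 = 221, q_3 = 8*6 + 5 = 53.
  i=4: a_4=5, p_4 = 5*221 + 25 = 1130, q_4 = 5*53 + 6 = 271.

4/1, 21/5, 25/6, 221/53, 1130/271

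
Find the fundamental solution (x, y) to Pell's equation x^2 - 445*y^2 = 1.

First expand sqrt(445) as a continued fraction. With x_i = (sqrt(445) + m_i)/d_i and (m_0, d_0) = (0, 1): a_0 = floor(sqrt(445)) = 21, since 21^2 = 441 <= 445 < 484 = 22^2.
Iterate m_{i+1} = d_i*a_i - m_i, d_{i+1} = (445 - m_{i+1}^2)/d_i, a_{i+1} = floor((a_0 + m_{i+1})/d_{i+1}):
  m_1 = 1*21 - 0 = 21, d_1 = (445 - 21^2)/1 = 4/1 = 4, a_1 = floor((21 + 21)/4) = 10.
  m_2 = 4*10 - 21 = 19, d_2 = (445 - 19^2)/4 = 84/4 = 21, a_2 = floor((21 + 19)/21) = 1.
  m_3 = 21*1 - 19 = 2, d_3 = (445 - 2^2)/21 = 441/21 = 21, a_3 = floor((21 + 2)/21) = 1.
  m_4 = 21*1 - 2 = 19, d_4 = (445 - 19^2)/21 = 84/21 = 4, a_4 = floor((21 + 19)/4) = 10.
  m_5 = 4*10 - 19 = 21, d_5 = (445 - 21^2)/4 = 4/4 = 1, a_5 = floor((21 + 21)/1) = 42.
  m_6 = 1*42 - 21 = 21, d_6 = (445 - 21^2)/1 = 4/1 = 4: (m_6, d_6) = (m_1, d_1) = (21, 4), so from here the quotients repeat a_1, ..., a_5; the period length is 5.
So sqrt(445) = [21; (10, 1, 1, 10, 42)] with period length k = 5.
k is odd, so (p_{k-1}, q_{k-1}) only solves x^2 - 445y^2 = -1 and the fundamental solution of x^2 - 445y^2 = 1 is (p_{2k-1}, q_{2k-1}) = (p_9, q_9); compute convergents through index 9, running through the period twice.
Convergents (p_i = a_i*p_{i-1} + p_{i-2}, q_i = a_i*q_{i-1} + q_{i-2} with p_{-2}=0, p_{-1}=1, q_{-2}=1, q_{-1}=0):
  i=0: a_0=21, p_0 = 21*1 + 0 = 21, q_0 = 21*0 + 1 = 1.
  i=1: a_1=10, p_1 = 10*21 + 1 = 211, q_1 = 10*1 + 0 = 10.
  i=2: a_2=1, p_2 = 1*211 + 21 = 232, q_2 = 1*10 + 1 = 11.
  i=3: a_3=1, p_3 = 1*232 + 211 = 443, q_3 = 1*11 + 10 = 21.
  i=4: a_4=10, p_4 = 10*443 + 232 = 4662, q_4 = 10*21 + 11 = 221.
  i=5: a_5=42, p_5 = 42*4662 + 443 = 196247, q_5 = 42*221 + 21 = 9303.
  i=6: a_6=10, p_6 = 10*196247 + 4662 = 1967132, q_6 = 10*9303 + 221 = 93251.
  i=7: a_7=1, p_7 = 1*1967132 + 196247 = 2163379, q_7 = 1*93251 + 9303 = 102554.
  i=8: a_8=1, p_8 = 1*2163379 + 1967132 = 4130511, q_8 = 1*102554 + 93251 = 195805.
  i=9: a_9=10, p_9 = 10*4130511 + 2163379 = 43468489, q_9 = 10*195805 + 102554 = 2060604.
Indeed p_4^2 - 445*q_4^2 = 21734244 - 21734245 = -1, not +1.
Check: 43468489^2 - 445*2060604^2 = 1889509535943121 - 1889509535943120 = 1, so (x, y) = (43468489, 2060604) solves the equation, and by the theorem it is the least positive solution.

(x, y) = (43468489, 2060604)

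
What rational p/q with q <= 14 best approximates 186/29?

77/12

Expand x = 186/29 as a continued fraction with the Euclidean algorithm:
  186 = 6*29 + 12, so a_0 = 6.
  29 = 2*12 + 5, so a_1 = 2.
  12 = 2*5 + 2, so a_2 = 2.
  5 = 2*2 + 1, so a_3 = 2.
  2 = 2*1 + 0, so a_4 = 2.
so x = [6; 2, 2, 2, 2].
Convergents (p_i = a_i*p_{i-1} + p_{i-2}, q_i = a_i*q_{i-1} + q_{i-2} with p_{-2}=0, p_{-1}=1, q_{-2}=1, q_{-1}=0), until the denominator exceeds 14:
  i=0: a_0=6, p_0 = 6*1 + 0 = 6, q_0 = 6*0 + 1 = 1.
  i=1: a_1=2, p_1 = 2*6 + 1 = 13, q_1 = 2*1 + 0 = 2.
  i=2: a_2=2, p_2 = 2*13 + 6 = 32, q_2 = 2*2 + 1 = 5.
  i=3: a_3=2, p_3 = 2*32 + 13 = 77, q_3 = 2*5 + 2 = 12.
  i=4: a_4=2, p_4 = 2*77 + 32 = 186, q_4 = 2*12 + 5 = 29.
q_4 = 29 > 14, so the last convergent with denominator <= 14 is p_3/q_3 = 77/12.
The closest fraction with denominator <= 14 is either p_3/q_3 or the intermediate fraction (k*p_3 + p_2)/(k*q_3 + q_2) with the largest k >= 1 whose denominator stays <= 14; these approach x as k grows, and every other convergent or intermediate fraction in range is farther away.
Largest k: floor((14 - q_2)/q_3) = floor((14 - 5)/12) = 0.
Since k = 0, no intermediate fraction beyond p_3/q_3 has denominator <= 14, so the convergent 77/12 is the closest (its error is |186*12 - 77*29|/(29*12) = 1/348).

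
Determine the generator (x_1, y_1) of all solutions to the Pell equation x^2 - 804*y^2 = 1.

First expand sqrt(804) as a continued fraction. With x_i = (sqrt(804) + m_i)/d_i and (m_0, d_0) = (0, 1): a_0 = floor(sqrt(804)) = 28, since 28^2 = 784 <= 804 < 841 = 29^2.
Iterate m_{i+1} = d_i*a_i - m_i, d_{i+1} = (804 - m_{i+1}^2)/d_i, a_{i+1} = floor((a_0 + m_{i+1})/d_{i+1}):
  m_1 = 1*28 - 0 = 28, d_1 = (804 - 28^2)/1 = 20/1 = 20, a_1 = floor((28 + 28)/20) = 2.
  m_2 = 20*2 - 28 = 12, d_2 = (804 - 12^2)/20 = 660/20 = 33, a_2 = floor((28 + 12)/33) = 1.
  m_3 = 33*1 - 12 = 21, d_3 = (804 - 21^2)/33 = 363/33 = 11, a_3 = floor((28 + 21)/11) = 4.
  m_4 = 11*4 - 21 = 23, d_4 = (804 - 23^2)/11 = 275/11 = 25, a_4 = floor((28 + 23)/25) = 2.
  m_5 = 25*2 - 23 = 27, d_5 = (804 - 27^2)/25 = 75/25 = 3, a_5 = floor((28 + 27)/3) = 18.
  m_6 = 3*18 - 27 = 27, d_6 = (804 - 27^2)/3 = 75/3 = 25, a_6 = floor((28 + 27)/25) = 2.
  m_7 = 25*2 - 27 = 23, d_7 = (804 - 23^2)/25 = 275/25 = 11, a_7 = floor((28 + 23)/11) = 4.
  m_8 = 11*4 - 23 = 21, d_8 = (804 - 21^2)/11 = 363/11 = 33, a_8 = floor((28 + 21)/33) = 1.
  m_9 = 33*1 - 21 = 12, d_9 = (804 - 12^2)/33 = 660/33 = 20, a_9 = floor((28 + 12)/20) = 2.
  m_10 = 20*2 - 12 = 28, d_10 = (804 - 28^2)/20 = 20/20 = 1, a_10 = floor((28 + 28)/1) = 56.
  m_11 = 1*56 - 28 = 28, d_11 = (804 - 28^2)/1 = 20/1 = 20: (m_11, d_11) = (m_1, d_1) = (28, 20), so from here the quotients repeat a_1, ..., a_10; the period length is 10.
So sqrt(804) = [28; (2, 1, 4, 2, 18, 2, 4, 1, 2, 56)] with period length k = 10.
k is even, so the fundamental solution of x^2 - 804y^2 = 1 is (p_{k-1}, q_{k-1}) = (p_9, q_9); compute convergents through index 9.
Convergents (p_i = a_i*p_{i-1} + p_{i-2}, q_i = a_i*q_{i-1} + q_{i-2} with p_{-2}=0, p_{-1}=1, q_{-2}=1, q_{-1}=0):
  i=0: a_0=28, p_0 = 28*1 + 0 = 28, q_0 = 28*0 + 1 = 1.
  i=1: a_1=2, p_1 = 2*28 + 1 = 57, q_1 = 2*1 + 0 = 2.
  i=2: a_2=1, p_2 = 1*57 + 28 = 85, q_2 = 1*2 + 1 = 3.
  i=3: a_3=4, p_3 = 4*85 + 57 = 397, q_3 = 4*3 + 2 = 14.
  i=4: a_4=2, p_4 = 2*397 + 85 = 879, q_4 = 2*14 + 3 = 31.
  i=5: a_5=18, p_5 = 18*879 + 397 = 16219, q_5 = 18*31 + 14 = 572.
  i=6: a_6=2, p_6 = 2*16219 + 879 = 33317, q_6 = 2*572 + 31 = 1175.
  i=7: a_7=4, p_7 = 4*33317 + 16219 = 149487, q_7 = 4*1175 + 572 = 5272.
  i=8: a_8=1, p_8 = 1*149487 + 33317 = 182804, q_8 = 1*5272 + 1175 = 6447.
  i=9: a_9=2, p_9 = 2*182804 + 149487 = 515095, q_9 = 2*6447 + 5272 = 18166.
Check: 515095^2 - 804*18166^2 = 265322859025 - 265322859024 = 1, so (x, y) = (515095, 18166) solves the equation, and by the theorem it is the least positive solution.

(x, y) = (515095, 18166)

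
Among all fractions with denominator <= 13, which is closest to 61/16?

42/11

Expand x = 61/16 as a continued fraction with the Euclidean algorithm:
  61 = 3*16 + 13, so a_0 = 3.
  16 = 1*13 + 3, so a_1 = 1.
  13 = 4*3 + 1, so a_2 = 4.
  3 = 3*1 + 0, so a_3 = 3.
so x = [3; 1, 4, 3].
Convergents (p_i = a_i*p_{i-1} + p_{i-2}, q_i = a_i*q_{i-1} + q_{i-2} with p_{-2}=0, p_{-1}=1, q_{-2}=1, q_{-1}=0), until the denominator exceeds 13:
  i=0: a_0=3, p_0 = 3*1 + 0 = 3, q_0 = 3*0 + 1 = 1.
  i=1: a_1=1, p_1 = 1*3 + 1 = 4, q_1 = 1*1 + 0 = 1.
  i=2: a_2=4, p_2 = 4*4 + 3 = 19, q_2 = 4*1 + 1 = 5.
  i=3: a_3=3, p_3 = 3*19 + 4 = 61, q_3 = 3*5 + 1 = 16.
q_3 = 16 > 13, so the last convergent with denominator <= 13 is p_2/q_2 = 19/5.
The closest fraction with denominator <= 13 is either p_2/q_2 or the intermediate fraction (k*p_2 + p_1)/(k*q_2 + q_1) with the largest k >= 1 whose denominator stays <= 13; these approach x as k grows, and every other convergent or intermediate fraction in range is farther away.
Largest k: floor((13 - q_1)/q_2) = floor((13 - 1)/5) = 2.
That gives (2*19 + 4)/(2*5 + 1) = 42/11.
Compare the errors: |x - 19/5| = |61*5 - 19*16|/(16*5) = 1/80, and |x - 42/11| = |61*11 - 42*16|/(16*11) = 1/176.
Cross-multiplying, 1*80 = 80 < 176 = 1*176, so 1/176 is smaller: the intermediate fraction 42/11 is closer to x than 19/5.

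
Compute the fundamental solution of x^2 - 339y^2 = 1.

First expand sqrt(339) as a continued fraction. With x_i = (sqrt(339) + m_i)/d_i and (m_0, d_0) = (0, 1): a_0 = floor(sqrt(339)) = 18, since 18^2 = 324 <= 339 < 361 = 19^2.
Iterate m_{i+1} = d_i*a_i - m_i, d_{i+1} = (339 - m_{i+1}^2)/d_i, a_{i+1} = floor((a_0 + m_{i+1})/d_{i+1}):
  m_1 = 1*18 - 0 = 18, d_1 = (339 - 18^2)/1 = 15/1 = 15, a_1 = floor((18 + 18)/15) = 2.
  m_2 = 15*2 - 18 = 12, d_2 = (339 - 12^2)/15 = 195/15 = 13, a_2 = floor((18 + 12)/13) = 2.
  m_3 = 13*2 - 12 = 14, d_3 = (339 - 14^2)/13 = 143/13 = 11, a_3 = floor((18 + 14)/11) = 2.
  m_4 = 11*2 - 14 = 8, d_4 = (339 - 8^2)/11 = 275/11 = 25, a_4 = floor((18 + 8)/25) = 1.
  m_5 = 25*1 - 8 = 17, d_5 = (339 - 17^2)/25 = 50/25 = 2, a_5 = floor((18 + 17)/2) = 17.
  m_6 = 2*17 - 17 = 17, d_6 = (339 - 17^2)/2 = 50/2 = 25, a_6 = floor((18 + 17)/25) = 1.
  m_7 = 25*1 - 17 = 8, d_7 = (339 - 8^2)/25 = 275/25 = 11, a_7 = floor((18 + 8)/11) = 2.
  m_8 = 11*2 - 8 = 14, d_8 = (339 - 14^2)/11 = 143/11 = 13, a_8 = floor((18 + 14)/13) = 2.
  m_9 = 13*2 - 14 = 12, d_9 = (339 - 12^2)/13 = 195/13 = 15, a_9 = floor((18 + 12)/15) = 2.
  m_10 = 15*2 - 12 = 18, d_10 = (339 - 18^2)/15 = 15/15 = 1, a_10 = floor((18 + 18)/1) = 36.
  m_11 = 1*36 - 18 = 18, d_11 = (339 - 18^2)/1 = 15/1 = 15: (m_11, d_11) = (m_1, d_1) = (18, 15), so from here the quotients repeat a_1, ..., a_10; the period length is 10.
So sqrt(339) = [18; (2, 2, 2, 1, 17, 1, 2, 2, 2, 36)] with period length k = 10.
k is even, so the fundamental solution of x^2 - 339y^2 = 1 is (p_{k-1}, q_{k-1}) = (p_9, q_9); compute convergents through index 9.
Convergents (p_i = a_i*p_{i-1} + p_{i-2}, q_i = a_i*q_{i-1} + q_{i-2} with p_{-2}=0, p_{-1}=1, q_{-2}=1, q_{-1}=0):
  i=0: a_0=18, p_0 = 18*1 + 0 = 18, q_0 = 18*0 + 1 = 1.
  i=1: a_1=2, p_1 = 2*18 + 1 = 37, q_1 = 2*1 + 0 = 2.
  i=2: a_2=2, p_2 = 2*37 + 18 = 92, q_2 = 2*2 + 1 = 5.
  i=3: a_3=2, p_3 = 2*92 + 37 = 221, q_3 = 2*5 + 2 = 12.
  i=4: a_4=1, p_4 = 1*221 + 92 = 313, q_4 = 1*12 + 5 = 17.
  i=5: a_5=17, p_5 = 17*313 + 221 = 5542, q_5 = 17*17 + 12 = 301.
  i=6: a_6=1, p_6 = 1*5542 + 313 = 5855, q_6 = 1*301 + 17 = 318.
  i=7: a_7=2, p_7 = 2*5855 + 5542 = 17252, q_7 = 2*318 + 301 = 937.
  i=8: a_8=2, p_8 = 2*17252 + 5855 = 40359, q_8 = 2*937 + 318 = 2192.
  i=9: a_9=2, p_9 = 2*40359 + 17252 = 97970, q_9 = 2*2192 + 937 = 5321.
Check: 97970^2 - 339*5321^2 = 9598120900 - 9598120899 = 1, so (x, y) = (97970, 5321) solves the equation, and by the theorem it is the least positive solution.

(x, y) = (97970, 5321)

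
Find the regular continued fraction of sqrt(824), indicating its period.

[28; (1, 2, 2, 1, 1, 6, 1, 1, 2, 2, 1, 56)]

Write x_i = (sqrt(824) + m_i)/d_i with (m_0, d_0) = (0, 1). a_0 = floor(sqrt(824)) = 28, since 28^2 = 784 <= 824 < 841 = 29^2.
Iterate m_{i+1} = d_i*a_i - m_i, d_{i+1} = (824 - m_{i+1}^2)/d_i, a_{i+1} = floor((a_0 + m_{i+1})/d_{i+1}):
  m_1 = 1*28 - 0 = 28, d_1 = (824 - 28^2)/1 = 40/1 = 40, a_1 = floor((28 + 28)/40) = 1.
  m_2 = 40*1 - 28 = 12, d_2 = (824 - 12^2)/40 = 680/40 = 17, a_2 = floor((28 + 12)/17) = 2.
  m_3 = 17*2 - 12 = 22, d_3 = (824 - 22^2)/17 = 340/17 = 20, a_3 = floor((28 + 22)/20) = 2.
  m_4 = 20*2 - 22 = 18, d_4 = (824 - 18^2)/20 = 500/20 = 25, a_4 = floor((28 + 18)/25) = 1.
  m_5 = 25*1 - 18 = 7, d_5 = (824 - 7^2)/25 = 775/25 = 31, a_5 = floor((28 + 7)/31) = 1.
  m_6 = 31*1 - 7 = 24, d_6 = (824 - 24^2)/31 = 248/31 = 8, a_6 = floor((28 + 24)/8) = 6.
  m_7 = 8*6 - 24 = 24, d_7 = (824 - 24^2)/8 = 248/8 = 31, a_7 = floor((28 + 24)/31) = 1.
  m_8 = 31*1 - 24 = 7, d_8 = (824 - 7^2)/31 = 775/31 = 25, a_8 = floor((28 + 7)/25) = 1.
  m_9 = 25*1 - 7 = 18, d_9 = (824 - 18^2)/25 = 500/25 = 20, a_9 = floor((28 + 18)/20) = 2.
  m_10 = 20*2 - 18 = 22, d_10 = (824 - 22^2)/20 = 340/20 = 17, a_10 = floor((28 + 22)/17) = 2.
  m_11 = 17*2 - 22 = 12, d_11 = (824 - 12^2)/17 = 680/17 = 40, a_11 = floor((28 + 12)/40) = 1.
  m_12 = 40*1 - 12 = 28, d_12 = (824 - 28^2)/40 = 40/40 = 1, a_12 = floor((28 + 28)/1) = 56.
  m_13 = 1*56 - 28 = 28, d_13 = (824 - 28^2)/1 = 40/1 = 40: (m_13, d_13) = (m_1, d_1) = (28, 40), so from here the quotients repeat a_1, ..., a_12; the period length is 12.
Hence the expansion of sqrt(824) is a_0 = 28 followed by the repeating block 1, 2, 2, 1, 1, 6, 1, 1, 2, 2, 1, 56 (period 12).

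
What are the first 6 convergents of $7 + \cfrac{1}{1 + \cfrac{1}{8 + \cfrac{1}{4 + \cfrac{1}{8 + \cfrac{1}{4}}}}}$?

7/1, 8/1, 71/9, 292/37, 2407/305, 9920/1257

Using the convergent recurrence p_i = a_i*p_{i-1} + p_{i-2}, q_i = a_i*q_{i-1} + q_{i-2} with p_{-2}=0, p_{-1}=1, q_{-2}=1, q_{-1}=0:
  i=0: a_0=7, p_0 = 7*1 + 0 = 7, q_0 = 7*0 + 1 = 1.
  i=1: a_1=1, p_1 = 1*7 + 1 = 8, q_1 = 1*1 + 0 = 1.
  i=2: a_2=8, p_2 = 8*8 + 7 = 71, q_2 = 8*1 + 1 = 9.
  i=3: a_3=4, p_3 = 4*71 + 8 = 292, q_3 = 4*9 + 1 = 37.
  i=4: a_4=8, p_4 = 8*292 + 71 = 2407, q_4 = 8*37 + 9 = 305.
  i=5: a_5=4, p_5 = 4*2407 + 292 = 9920, q_5 = 4*305 + 37 = 1257.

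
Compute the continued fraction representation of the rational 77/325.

Run the Euclidean algorithm on 77 and 325; the successive quotients are the partial quotients a_0, a_1, ... (each step inverts the fractional part left over by the previous one):
  77 = 0*325 + 77, so a_0 = 0.
  325 = 4*77 + 17, so a_1 = 4.
  77 = 4*17 + 9, so a_2 = 4.
  17 = 1*9 + 8, so a_3 = 1.
  9 = 1*8 + 1, so a_4 = 1.
  8 = 8*1 + 0, so a_5 = 8.
The remainder reaches 0 after 6 divisions, so the expansion has 6 partial quotients, read off in order.

[0; 4, 4, 1, 1, 8]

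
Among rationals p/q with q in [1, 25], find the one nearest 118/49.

Expand x = 118/49 as a continued fraction with the Euclidean algorithm:
  118 = 2*49 + 20, so a_0 = 2.
  49 = 2*20 + 9, so a_1 = 2.
  20 = 2*9 + 2, so a_2 = 2.
  9 = 4*2 + 1, so a_3 = 4.
  2 = 2*1 + 0, so a_4 = 2.
so x = [2; 2, 2, 4, 2].
Convergents (p_i = a_i*p_{i-1} + p_{i-2}, q_i = a_i*q_{i-1} + q_{i-2} with p_{-2}=0, p_{-1}=1, q_{-2}=1, q_{-1}=0), until the denominator exceeds 25:
  i=0: a_0=2, p_0 = 2*1 + 0 = 2, q_0 = 2*0 + 1 = 1.
  i=1: a_1=2, p_1 = 2*2 + 1 = 5, q_1 = 2*1 + 0 = 2.
  i=2: a_2=2, p_2 = 2*5 + 2 = 12, q_2 = 2*2 + 1 = 5.
  i=3: a_3=4, p_3 = 4*12 + 5 = 53, q_3 = 4*5 + 2 = 22.
  i=4: a_4=2, p_4 = 2*53 + 12 = 118, q_4 = 2*22 + 5 = 49.
q_4 = 49 > 25, so the last convergent with denominator <= 25 is p_3/q_3 = 53/22.
The closest fraction with denominator <= 25 is either p_3/q_3 or the intermediate fraction (k*p_3 + p_2)/(k*q_3 + q_2) with the largest k >= 1 whose denominator stays <= 25; these approach x as k grows, and every other convergent or intermediate fraction in range is farther away.
Largest k: floor((25 - q_2)/q_3) = floor((25 - 5)/22) = 0.
Since k = 0, no intermediate fraction beyond p_3/q_3 has denominator <= 25, so the convergent 53/22 is the closest (its error is |118*22 - 53*49|/(49*22) = 1/1078).

53/22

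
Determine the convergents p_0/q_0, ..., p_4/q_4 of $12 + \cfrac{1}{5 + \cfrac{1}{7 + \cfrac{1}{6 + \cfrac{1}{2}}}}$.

12/1, 61/5, 439/36, 2695/221, 5829/478

Using the convergent recurrence p_i = a_i*p_{i-1} + p_{i-2}, q_i = a_i*q_{i-1} + q_{i-2} with p_{-2}=0, p_{-1}=1, q_{-2}=1, q_{-1}=0:
  i=0: a_0=12, p_0 = 12*1 + 0 = 12, q_0 = 12*0 + 1 = 1.
  i=1: a_1=5, p_1 = 5*12 + 1 = 61, q_1 = 5*1 + 0 = 5.
  i=2: a_2=7, p_2 = 7*61 + 12 = 439, q_2 = 7*5 + 1 = 36.
  i=3: a_3=6, p_3 = 6*439 + 61 = 2695, q_3 = 6*36 + 5 = 221.
  i=4: a_4=2, p_4 = 2*2695 + 439 = 5829, q_4 = 2*221 + 36 = 478.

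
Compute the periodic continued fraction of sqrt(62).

Write x_i = (sqrt(62) + m_i)/d_i with (m_0, d_0) = (0, 1). a_0 = floor(sqrt(62)) = 7, since 7^2 = 49 <= 62 < 64 = 8^2.
Iterate m_{i+1} = d_i*a_i - m_i, d_{i+1} = (62 - m_{i+1}^2)/d_i, a_{i+1} = floor((a_0 + m_{i+1})/d_{i+1}):
  m_1 = 1*7 - 0 = 7, d_1 = (62 - 7^2)/1 = 13/1 = 13, a_1 = floor((7 + 7)/13) = 1.
  m_2 = 13*1 - 7 = 6, d_2 = (62 - 6^2)/13 = 26/13 = 2, a_2 = floor((7 + 6)/2) = 6.
  m_3 = 2*6 - 6 = 6, d_3 = (62 - 6^2)/2 = 26/2 = 13, a_3 = floor((7 + 6)/13) = 1.
  m_4 = 13*1 - 6 = 7, d_4 = (62 - 7^2)/13 = 13/13 = 1, a_4 = floor((7 + 7)/1) = 14.
  m_5 = 1*14 - 7 = 7, d_5 = (62 - 7^2)/1 = 13/1 = 13: (m_5, d_5) = (m_1, d_1) = (7, 13), so from here the quotients repeat a_1, ..., a_4; the period length is 4.
Hence the expansion of sqrt(62) is a_0 = 7 followed by the repeating block 1, 6, 1, 14 (period 4).

[7; (1, 6, 1, 14)]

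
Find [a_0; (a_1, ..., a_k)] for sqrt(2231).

Write x_i = (sqrt(2231) + m_i)/d_i with (m_0, d_0) = (0, 1). a_0 = floor(sqrt(2231)) = 47, since 47^2 = 2209 <= 2231 < 2304 = 48^2.
Iterate m_{i+1} = d_i*a_i - m_i, d_{i+1} = (2231 - m_{i+1}^2)/d_i, a_{i+1} = floor((a_0 + m_{i+1})/d_{i+1}):
  m_1 = 1*47 - 0 = 47, d_1 = (2231 - 47^2)/1 = 22/1 = 22, a_1 = floor((47 + 47)/22) = 4.
  m_2 = 22*4 - 47 = 41, d_2 = (2231 - 41^2)/22 = 550/22 = 25, a_2 = floor((47 + 41)/25) = 3.
  m_3 = 25*3 - 41 = 34, d_3 = (2231 - 34^2)/25 = 1075/25 = 43, a_3 = floor((47 + 34)/43) = 1.
  m_4 = 43*1 - 34 = 9, d_4 = (2231 - 9^2)/43 = 2150/43 = 50, a_4 = floor((47 + 9)/50) = 1.
  m_5 = 50*1 - 9 = 41, d_5 = (2231 - 41^2)/50 = 550/50 = 11, a_5 = floor((47 + 41)/11) = 8.
  m_6 = 11*8 - 41 = 47, d_6 = (2231 - 47^2)/11 = 22/11 = 2, a_6 = floor((47 + 47)/2) = 47.
  m_7 = 2*47 - 47 = 47, d_7 = (2231 - 47^2)/2 = 22/2 = 11, a_7 = floor((47 + 47)/11) = 8.
  m_8 = 11*8 - 47 = 41, d_8 = (2231 - 41^2)/11 = 550/11 = 50, a_8 = floor((47 + 41)/50) = 1.
  m_9 = 50*1 - 41 = 9, d_9 = (2231 - 9^2)/50 = 2150/50 = 43, a_9 = floor((47 + 9)/43) = 1.
  m_10 = 43*1 - 9 = 34, d_10 = (2231 - 34^2)/43 = 1075/43 = 25, a_10 = floor((47 + 34)/25) = 3.
  m_11 = 25*3 - 34 = 41, d_11 = (2231 - 41^2)/25 = 550/25 = 22, a_11 = floor((47 + 41)/22) = 4.
  m_12 = 22*4 - 41 = 47, d_12 = (2231 - 47^2)/22 = 22/22 = 1, a_12 = floor((47 + 47)/1) = 94.
  m_13 = 1*94 - 47 = 47, d_13 = (2231 - 47^2)/1 = 22/1 = 22: (m_13, d_13) = (m_1, d_1) = (47, 22), so from here the quotients repeat a_1, ..., a_12; the period length is 12.
Hence the expansion of sqrt(2231) is a_0 = 47 followed by the repeating block 4, 3, 1, 1, 8, 47, 8, 1, 1, 3, 4, 94 (period 12).

[47; (4, 3, 1, 1, 8, 47, 8, 1, 1, 3, 4, 94)]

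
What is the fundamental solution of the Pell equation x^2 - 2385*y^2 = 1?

First expand sqrt(2385) as a continued fraction. With x_i = (sqrt(2385) + m_i)/d_i and (m_0, d_0) = (0, 1): a_0 = floor(sqrt(2385)) = 48, since 48^2 = 2304 <= 2385 < 2401 = 49^2.
Iterate m_{i+1} = d_i*a_i - m_i, d_{i+1} = (2385 - m_{i+1}^2)/d_i, a_{i+1} = floor((a_0 + m_{i+1})/d_{i+1}):
  m_1 = 1*48 - 0 = 48, d_1 = (2385 - 48^2)/1 = 81/1 = 81, a_1 = floor((48 + 48)/81) = 1.
  m_2 = 81*1 - 48 = 33, d_2 = (2385 - 33^2)/81 = 1296/81 = 16, a_2 = floor((48 + 33)/16) = 5.
  m_3 = 16*5 - 33 = 47, d_3 = (2385 - 47^2)/16 = 176/16 = 11, a_3 = floor((48 + 47)/11) = 8.
  m_4 = 11*8 - 47 = 41, d_4 = (2385 - 41^2)/11 = 704/11 = 64, a_4 = floor((48 + 41)/64) = 1.
  m_5 = 64*1 - 41 = 23, d_5 = (2385 - 23^2)/64 = 1856/64 = 29, a_5 = floor((48 + 23)/29) = 2.
  m_6 = 29*2 - 23 = 35, d_6 = (2385 - 35^2)/29 = 1160/29 = 40, a_6 = floor((48 + 35)/40) = 2.
  m_7 = 40*2 - 35 = 45, d_7 = (2385 - 45^2)/40 = 360/40 = 9, a_7 = floor((48 + 45)/9) = 10.
  m_8 = 9*10 - 45 = 45, d_8 = (2385 - 45^2)/9 = 360/9 = 40, a_8 = floor((48 + 45)/40) = 2.
  m_9 = 40*2 - 45 = 35, d_9 = (2385 - 35^2)/40 = 1160/40 = 29, a_9 = floor((48 + 35)/29) = 2.
  m_10 = 29*2 - 35 = 23, d_10 = (2385 - 23^2)/29 = 1856/29 = 64, a_10 = floor((48 + 23)/64) = 1.
  m_11 = 64*1 - 23 = 41, d_11 = (2385 - 41^2)/64 = 704/64 = 11, a_11 = floor((48 + 41)/11) = 8.
  m_12 = 11*8 - 41 = 47, d_12 = (2385 - 47^2)/11 = 176/11 = 16, a_12 = floor((48 + 47)/16) = 5.
  m_13 = 16*5 - 47 = 33, d_13 = (2385 - 33^2)/16 = 1296/16 = 81, a_13 = floor((48 + 33)/81) = 1.
  m_14 = 81*1 - 33 = 48, d_14 = (2385 - 48^2)/81 = 81/81 = 1, a_14 = floor((48 + 48)/1) = 96.
  m_15 = 1*96 - 48 = 48, d_15 = (2385 - 48^2)/1 = 81/1 = 81: (m_15, d_15) = (m_1, d_1) = (48, 81), so from here the quotients repeat a_1, ..., a_14; the period length is 14.
So sqrt(2385) = [48; (1, 5, 8, 1, 2, 2, 10, 2, 2, 1, 8, 5, 1, 96)] with period length k = 14.
k is even, so the fundamental solution of x^2 - 2385y^2 = 1 is (p_{k-1}, q_{k-1}) = (p_13, q_13); compute convergents through index 13.
Convergents (p_i = a_i*p_{i-1} + p_{i-2}, q_i = a_i*q_{i-1} + q_{i-2} with p_{-2}=0, p_{-1}=1, q_{-2}=1, q_{-1}=0):
  i=0: a_0=48, p_0 = 48*1 + 0 = 48, q_0 = 48*0 + 1 = 1.
  i=1: a_1=1, p_1 = 1*48 + 1 = 49, q_1 = 1*1 + 0 = 1.
  i=2: a_2=5, p_2 = 5*49 + 48 = 293, q_2 = 5*1 + 1 = 6.
  i=3: a_3=8, p_3 = 8*293 + 49 = 2393, q_3 = 8*6 + 1 = 49.
  i=4: a_4=1, p_4 = 1*2393 + 293 = 2686, q_4 = 1*49 + 6 = 55.
  i=5: a_5=2, p_5 = 2*2686 + 2393 = 7765, q_5 = 2*55 + 49 = 159.
  i=6: a_6=2, p_6 = 2*7765 + 2686 = 18216, q_6 = 2*159 + 55 = 373.
  i=7: a_7=10, p_7 = 10*18216 + 7765 = 189925, q_7 = 10*373 + 159 = 3889.
  i=8: a_8=2, p_8 = 2*189925 + 18216 = 398066, q_8 = 2*3889 + 373 = 8151.
  i=9: a_9=2, p_9 = 2*398066 + 189925 = 986057, q_9 = 2*8151 + 3889 = 20191.
  i=10: a_10=1, p_10 = 1*986057 + 398066 = 1384123, q_10 = 1*20191 + 8151 = 28342.
  i=11: a_11=8, p_11 = 8*1384123 + 986057 = 12059041, q_11 = 8*28342 + 20191 = 246927.
  i=12: a_12=5, p_12 = 5*12059041 + 1384123 = 61679328, q_12 = 5*246927 + 28342 = 1262977.
  i=13: a_13=1, p_13 = 1*61679328 + 12059041 = 73738369, q_13 = 1*1262977 + 246927 = 1509904.
Check: 73738369^2 - 2385*1509904^2 = 5437347062780161 - 5437347062780160 = 1, so (x, y) = (73738369, 1509904) solves the equation, and by the theorem it is the least positive solution.

(x, y) = (73738369, 1509904)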